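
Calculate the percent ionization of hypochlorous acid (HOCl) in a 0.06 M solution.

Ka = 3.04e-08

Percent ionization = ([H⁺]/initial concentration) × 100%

Using Ka equilibrium: x² + Ka×x - Ka×C = 0. Solving: [H⁺] = 4.2693e-05. Percent = (4.2693e-05/0.06) × 100

Percent ionization = 0.0712%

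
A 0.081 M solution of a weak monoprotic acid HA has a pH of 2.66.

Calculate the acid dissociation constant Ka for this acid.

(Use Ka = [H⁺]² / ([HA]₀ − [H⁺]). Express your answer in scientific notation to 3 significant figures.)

[H⁺] = 10^(−pH) = 10^(−2.66) = 2.188e-03 M. For HA ⇌ H⁺ + A⁻, Ka = [H⁺][A⁻]/[HA] = [H⁺]² / ([HA]₀ − [H⁺]) = (2.188e-03)² / (0.081 − 2.188e-03) = 6.07e-05.

K_a = 6.07e-05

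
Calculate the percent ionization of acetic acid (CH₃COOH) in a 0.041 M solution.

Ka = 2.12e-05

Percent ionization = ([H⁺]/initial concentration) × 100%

Using Ka equilibrium: x² + Ka×x - Ka×C = 0. Solving: [H⁺] = 9.2177e-04. Percent = (9.2177e-04/0.041) × 100

Percent ionization = 2.25%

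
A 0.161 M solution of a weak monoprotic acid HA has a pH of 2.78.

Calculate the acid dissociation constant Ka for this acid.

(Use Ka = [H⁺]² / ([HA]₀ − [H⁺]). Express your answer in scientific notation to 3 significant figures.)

[H⁺] = 10^(−pH) = 10^(−2.78) = 1.660e-03 M. For HA ⇌ H⁺ + A⁻, Ka = [H⁺][A⁻]/[HA] = [H⁺]² / ([HA]₀ − [H⁺]) = (1.660e-03)² / (0.161 − 1.660e-03) = 1.73e-05.

K_a = 1.73e-05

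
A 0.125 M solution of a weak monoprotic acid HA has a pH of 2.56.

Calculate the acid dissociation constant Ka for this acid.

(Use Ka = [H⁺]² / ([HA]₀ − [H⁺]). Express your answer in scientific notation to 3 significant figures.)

[H⁺] = 10^(−pH) = 10^(−2.56) = 2.754e-03 M. For HA ⇌ H⁺ + A⁻, Ka = [H⁺][A⁻]/[HA] = [H⁺]² / ([HA]₀ − [H⁺]) = (2.754e-03)² / (0.125 − 2.754e-03) = 6.21e-05.

K_a = 6.21e-05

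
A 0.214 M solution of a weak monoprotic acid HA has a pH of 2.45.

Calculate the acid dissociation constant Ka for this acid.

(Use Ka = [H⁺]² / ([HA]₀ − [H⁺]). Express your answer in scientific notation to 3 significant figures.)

[H⁺] = 10^(−pH) = 10^(−2.45) = 3.548e-03 M. For HA ⇌ H⁺ + A⁻, Ka = [H⁺][A⁻]/[HA] = [H⁺]² / ([HA]₀ − [H⁺]) = (3.548e-03)² / (0.214 − 3.548e-03) = 5.98e-05.

K_a = 5.98e-05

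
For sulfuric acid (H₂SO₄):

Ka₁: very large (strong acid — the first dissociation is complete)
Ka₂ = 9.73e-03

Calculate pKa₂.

pKa₂ = -log(Ka₂) = -log(9.73e-03) = 2.01.

pK_{a2} = 2.01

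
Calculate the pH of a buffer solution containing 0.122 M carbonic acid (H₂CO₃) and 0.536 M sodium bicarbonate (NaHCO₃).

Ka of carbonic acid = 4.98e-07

pKa = -log(4.98e-07) = 6.30. pH = pKa + log([A⁻]/[HA]) = 6.30 + log(0.536/0.122)

pH = 6.95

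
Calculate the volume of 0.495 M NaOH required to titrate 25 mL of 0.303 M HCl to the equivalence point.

At equivalence: moles acid = moles base. moles HCl = 0.303 × 25/1000 = 0.007575 mol. V_base = moles / 0.495 × 1000 = 15.3 mL.

V_{base} = 15.3 mL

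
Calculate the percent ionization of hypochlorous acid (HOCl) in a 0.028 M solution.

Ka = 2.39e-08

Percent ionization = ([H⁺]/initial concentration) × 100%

Using Ka equilibrium: x² + Ka×x - Ka×C = 0. Solving: [H⁺] = 2.5857e-05. Percent = (2.5857e-05/0.028) × 100

Percent ionization = 0.0923%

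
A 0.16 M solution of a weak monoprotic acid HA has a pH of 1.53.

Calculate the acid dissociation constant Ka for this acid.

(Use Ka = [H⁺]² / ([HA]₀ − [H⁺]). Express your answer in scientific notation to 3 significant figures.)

[H⁺] = 10^(−pH) = 10^(−1.53) = 2.951e-02 M. For HA ⇌ H⁺ + A⁻, Ka = [H⁺][A⁻]/[HA] = [H⁺]² / ([HA]₀ − [H⁺]) = (2.951e-02)² / (0.16 − 2.951e-02) = 6.67e-03.

K_a = 6.67e-03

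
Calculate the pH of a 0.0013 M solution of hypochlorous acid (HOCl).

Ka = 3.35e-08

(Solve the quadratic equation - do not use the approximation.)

x² + Ka×x - Ka×C = 0. Using quadratic formula: [H⁺] = 6.5825e-06

pH = 5.18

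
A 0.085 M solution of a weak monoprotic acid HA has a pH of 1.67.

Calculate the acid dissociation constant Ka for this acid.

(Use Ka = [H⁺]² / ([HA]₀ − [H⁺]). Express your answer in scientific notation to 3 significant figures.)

[H⁺] = 10^(−pH) = 10^(−1.67) = 2.138e-02 M. For HA ⇌ H⁺ + A⁻, Ka = [H⁺][A⁻]/[HA] = [H⁺]² / ([HA]₀ − [H⁺]) = (2.138e-02)² / (0.085 − 2.138e-02) = 7.18e-03.

K_a = 7.18e-03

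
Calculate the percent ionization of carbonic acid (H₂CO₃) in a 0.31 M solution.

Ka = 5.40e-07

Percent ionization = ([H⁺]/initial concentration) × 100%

Using Ka equilibrium: x² + Ka×x - Ka×C = 0. Solving: [H⁺] = 4.0888e-04. Percent = (4.0888e-04/0.31) × 100

Percent ionization = 0.132%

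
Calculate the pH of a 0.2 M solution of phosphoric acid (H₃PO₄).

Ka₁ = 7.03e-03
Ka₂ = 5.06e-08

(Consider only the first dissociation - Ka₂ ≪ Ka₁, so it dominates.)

First dissociation dominates. From Ka₁ = [H⁺][HA⁻]/[H₂A], x² + Ka₁·x − Ka₁·C = 0 with C = 0.2 M and Ka₁ = 7.03e-03. Solving: [H⁺] = (−Ka₁ + √(Ka₁² + 4·Ka₁·C)) / 2 = 3.4146e-02 M. pH = -log(3.4146e-02) = 1.47.

pH = 1.47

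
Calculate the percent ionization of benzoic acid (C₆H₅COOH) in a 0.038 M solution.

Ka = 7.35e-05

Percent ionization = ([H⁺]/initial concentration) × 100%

Using Ka equilibrium: x² + Ka×x - Ka×C = 0. Solving: [H⁺] = 1.6349e-03. Percent = (1.6349e-03/0.038) × 100

Percent ionization = 4.3%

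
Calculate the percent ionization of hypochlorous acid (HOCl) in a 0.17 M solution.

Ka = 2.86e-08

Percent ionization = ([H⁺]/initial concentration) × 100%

Using Ka equilibrium: x² + Ka×x - Ka×C = 0. Solving: [H⁺] = 6.9714e-05. Percent = (6.9714e-05/0.17) × 100

Percent ionization = 0.041%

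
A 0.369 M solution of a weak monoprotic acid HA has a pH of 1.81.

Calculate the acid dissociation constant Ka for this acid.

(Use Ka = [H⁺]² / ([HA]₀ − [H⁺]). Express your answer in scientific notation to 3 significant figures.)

[H⁺] = 10^(−pH) = 10^(−1.81) = 1.549e-02 M. For HA ⇌ H⁺ + A⁻, Ka = [H⁺][A⁻]/[HA] = [H⁺]² / ([HA]₀ − [H⁺]) = (1.549e-02)² / (0.369 − 1.549e-02) = 6.79e-04.

K_a = 6.79e-04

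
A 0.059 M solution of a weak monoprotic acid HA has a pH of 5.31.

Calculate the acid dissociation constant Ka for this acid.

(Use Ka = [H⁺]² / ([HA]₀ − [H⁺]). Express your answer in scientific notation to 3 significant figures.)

[H⁺] = 10^(−pH) = 10^(−5.31) = 4.898e-06 M. For HA ⇌ H⁺ + A⁻, Ka = [H⁺][A⁻]/[HA] = [H⁺]² / ([HA]₀ − [H⁺]) = (4.898e-06)² / (0.059 − 4.898e-06) = 4.07e-10.

K_a = 4.07e-10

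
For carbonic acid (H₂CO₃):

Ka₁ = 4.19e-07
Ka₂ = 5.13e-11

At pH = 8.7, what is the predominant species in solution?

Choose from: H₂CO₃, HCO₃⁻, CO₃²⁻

pKa₁ = 6.38, pKa₂ = 10.29. For a polyprotic acid the predominant species crosses at each pKa: below pKa_n the protonated form dominates, above it the deprotonated form does. At pH = 8.7, the predominant species is HCO₃⁻.

HCO₃⁻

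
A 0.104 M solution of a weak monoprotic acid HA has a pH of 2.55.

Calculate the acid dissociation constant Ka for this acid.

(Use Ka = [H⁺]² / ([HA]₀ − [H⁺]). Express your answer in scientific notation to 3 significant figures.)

[H⁺] = 10^(−pH) = 10^(−2.55) = 2.818e-03 M. For HA ⇌ H⁺ + A⁻, Ka = [H⁺][A⁻]/[HA] = [H⁺]² / ([HA]₀ − [H⁺]) = (2.818e-03)² / (0.104 − 2.818e-03) = 7.85e-05.

K_a = 7.85e-05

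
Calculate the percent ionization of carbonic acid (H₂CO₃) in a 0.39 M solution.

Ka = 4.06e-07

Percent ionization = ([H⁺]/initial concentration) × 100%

Using Ka equilibrium: x² + Ka×x - Ka×C = 0. Solving: [H⁺] = 3.9772e-04. Percent = (3.9772e-04/0.39) × 100

Percent ionization = 0.102%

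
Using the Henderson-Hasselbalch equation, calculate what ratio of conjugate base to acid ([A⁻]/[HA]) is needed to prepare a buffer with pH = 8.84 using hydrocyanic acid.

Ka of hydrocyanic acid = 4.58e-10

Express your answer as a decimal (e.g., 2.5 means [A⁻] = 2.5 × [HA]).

pKa = -log(4.58e-10) = 9.3391. pH = pKa + log([A⁻]/[HA]), so log([A⁻]/[HA]) = pH − pKa = 8.84 − 9.3391 = -0.4991. [A⁻]/[HA] = 10^(-0.4991) = 0.317

[A⁻]/[HA] = 0.317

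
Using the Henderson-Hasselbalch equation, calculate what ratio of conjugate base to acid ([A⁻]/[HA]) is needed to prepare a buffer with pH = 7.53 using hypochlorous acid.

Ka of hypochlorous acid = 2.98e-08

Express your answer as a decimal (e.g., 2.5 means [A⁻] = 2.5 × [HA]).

pKa = -log(2.98e-08) = 7.5258. pH = pKa + log([A⁻]/[HA]), so log([A⁻]/[HA]) = pH − pKa = 7.53 − 7.5258 = 0.0042. [A⁻]/[HA] = 10^(0.0042) = 1.01

[A⁻]/[HA] = 1.01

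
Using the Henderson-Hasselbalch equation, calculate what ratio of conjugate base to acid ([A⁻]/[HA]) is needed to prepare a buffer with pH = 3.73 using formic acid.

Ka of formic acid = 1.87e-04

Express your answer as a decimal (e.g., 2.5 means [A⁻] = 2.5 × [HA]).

pKa = -log(1.87e-04) = 3.7282. pH = pKa + log([A⁻]/[HA]), so log([A⁻]/[HA]) = pH − pKa = 3.73 − 3.7282 = 0.0018. [A⁻]/[HA] = 10^(0.0018) = 1.00

[A⁻]/[HA] = 1.00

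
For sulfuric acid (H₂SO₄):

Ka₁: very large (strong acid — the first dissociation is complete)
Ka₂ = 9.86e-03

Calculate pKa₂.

pKa₂ = -log(Ka₂) = -log(9.86e-03) = 2.01.

pK_{a2} = 2.01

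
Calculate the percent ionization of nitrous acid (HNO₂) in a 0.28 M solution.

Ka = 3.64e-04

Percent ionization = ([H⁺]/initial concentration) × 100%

Using Ka equilibrium: x² + Ka×x - Ka×C = 0. Solving: [H⁺] = 9.9152e-03. Percent = (9.9152e-03/0.28) × 100

Percent ionization = 3.54%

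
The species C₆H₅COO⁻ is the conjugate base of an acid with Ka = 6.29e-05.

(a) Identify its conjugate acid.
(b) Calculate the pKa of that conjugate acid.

(a) The conjugate acid is formed by adding one H⁺ to C₆H₅COO⁻, giving C₆H₅COOH. (b) pKa = -log(Ka) = -log(6.29e-05) = 4.20.

Conjugate acid: C₆H₅COOH; pK_a = 4.20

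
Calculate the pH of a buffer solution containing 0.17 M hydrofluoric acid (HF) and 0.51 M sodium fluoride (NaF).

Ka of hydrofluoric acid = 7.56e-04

pKa = -log(7.56e-04) = 3.12. pH = pKa + log([A⁻]/[HA]) = 3.12 + log(0.51/0.17)

pH = 3.60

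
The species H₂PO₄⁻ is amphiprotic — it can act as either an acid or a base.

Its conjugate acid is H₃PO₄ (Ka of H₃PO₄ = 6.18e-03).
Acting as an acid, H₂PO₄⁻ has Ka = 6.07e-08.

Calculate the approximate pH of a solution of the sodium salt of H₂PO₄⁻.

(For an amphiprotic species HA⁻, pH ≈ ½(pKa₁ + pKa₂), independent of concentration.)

pKa₁ = -log(6.18e-03) = 2.21; pKa₂ = -log(6.07e-08) = 7.22. For an amphiprotic species, pH ≈ ½(pKa₁ + pKa₂) = ½(2.21 + 7.22) = 4.71.

pH = 4.71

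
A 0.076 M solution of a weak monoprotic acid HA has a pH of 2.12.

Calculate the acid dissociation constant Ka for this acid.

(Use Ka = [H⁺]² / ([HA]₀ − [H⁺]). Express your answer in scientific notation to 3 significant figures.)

[H⁺] = 10^(−pH) = 10^(−2.12) = 7.586e-03 M. For HA ⇌ H⁺ + A⁻, Ka = [H⁺][A⁻]/[HA] = [H⁺]² / ([HA]₀ − [H⁺]) = (7.586e-03)² / (0.076 − 7.586e-03) = 8.41e-04.

K_a = 8.41e-04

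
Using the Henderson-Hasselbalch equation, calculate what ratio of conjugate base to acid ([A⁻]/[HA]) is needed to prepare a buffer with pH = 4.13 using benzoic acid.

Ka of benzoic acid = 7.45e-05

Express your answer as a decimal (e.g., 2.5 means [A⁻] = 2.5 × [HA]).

pKa = -log(7.45e-05) = 4.1278. pH = pKa + log([A⁻]/[HA]), so log([A⁻]/[HA]) = pH − pKa = 4.13 − 4.1278 = 0.0022. [A⁻]/[HA] = 10^(0.0022) = 1.00

[A⁻]/[HA] = 1.00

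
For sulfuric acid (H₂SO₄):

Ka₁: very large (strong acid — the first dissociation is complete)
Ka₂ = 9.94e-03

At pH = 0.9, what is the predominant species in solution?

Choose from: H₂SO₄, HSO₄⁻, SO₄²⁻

The first dissociation is complete, so H₂SO₄ itself is never the predominant species in water; pKa₂ = -log(9.94e-03) = 2.00. For a polyprotic acid the predominant species crosses at each pKa: below pKa_n the protonated form dominates, above it the deprotonated form does. At pH = 0.9, the predominant species is HSO₄⁻.

HSO₄⁻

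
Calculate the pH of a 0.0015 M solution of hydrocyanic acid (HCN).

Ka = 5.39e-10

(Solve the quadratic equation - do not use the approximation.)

x² + Ka×x - Ka×C = 0. Using quadratic formula: [H⁺] = 8.9890e-07

pH = 6.05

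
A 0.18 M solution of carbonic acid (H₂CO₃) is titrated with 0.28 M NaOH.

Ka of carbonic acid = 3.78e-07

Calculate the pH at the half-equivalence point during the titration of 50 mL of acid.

At half-equivalence [HA] = [A⁻], so Henderson-Hasselbalch gives pH = pKa = -log(3.78e-07) = 6.42.

pH = pKa = 6.42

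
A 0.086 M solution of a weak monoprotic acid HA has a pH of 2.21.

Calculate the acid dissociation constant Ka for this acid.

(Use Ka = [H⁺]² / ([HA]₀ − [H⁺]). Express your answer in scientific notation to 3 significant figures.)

[H⁺] = 10^(−pH) = 10^(−2.21) = 6.166e-03 M. For HA ⇌ H⁺ + A⁻, Ka = [H⁺][A⁻]/[HA] = [H⁺]² / ([HA]₀ − [H⁺]) = (6.166e-03)² / (0.086 − 6.166e-03) = 4.76e-04.

K_a = 4.76e-04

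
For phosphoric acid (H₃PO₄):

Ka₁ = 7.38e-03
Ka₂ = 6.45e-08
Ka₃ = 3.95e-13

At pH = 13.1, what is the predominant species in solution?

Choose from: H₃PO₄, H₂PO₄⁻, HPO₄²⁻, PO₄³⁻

pKa₁ = 2.13, pKa₂ = 7.19, pKa₃ = 12.40. For a polyprotic acid the predominant species crosses at each pKa: below pKa_n the protonated form dominates, above it the deprotonated form does. At pH = 13.1, the predominant species is PO₄³⁻.

PO₄³⁻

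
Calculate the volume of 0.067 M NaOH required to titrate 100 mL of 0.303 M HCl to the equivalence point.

At equivalence: moles acid = moles base. moles HCl = 0.303 × 100/1000 = 0.0303 mol. V_base = moles / 0.067 × 1000 = 452.2 mL.

V_{base} = 452.2 mL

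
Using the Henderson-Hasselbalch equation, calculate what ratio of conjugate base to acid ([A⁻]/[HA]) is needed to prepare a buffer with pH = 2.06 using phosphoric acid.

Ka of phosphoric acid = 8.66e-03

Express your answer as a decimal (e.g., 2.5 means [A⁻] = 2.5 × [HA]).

pKa = -log(8.66e-03) = 2.0625. pH = pKa + log([A⁻]/[HA]), so log([A⁻]/[HA]) = pH − pKa = 2.06 − 2.0625 = -0.0025. [A⁻]/[HA] = 10^(-0.0025) = 0.994

[A⁻]/[HA] = 0.994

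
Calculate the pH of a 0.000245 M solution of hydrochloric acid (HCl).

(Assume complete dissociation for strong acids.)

[H⁺] = 0.000245 M for strong acid. pH = -log[H⁺] = -log(0.000245)

pH = 3.61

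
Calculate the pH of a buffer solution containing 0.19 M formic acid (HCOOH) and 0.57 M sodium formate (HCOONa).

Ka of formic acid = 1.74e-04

pKa = -log(1.74e-04) = 3.76. pH = pKa + log([A⁻]/[HA]) = 3.76 + log(0.57/0.19)

pH = 4.24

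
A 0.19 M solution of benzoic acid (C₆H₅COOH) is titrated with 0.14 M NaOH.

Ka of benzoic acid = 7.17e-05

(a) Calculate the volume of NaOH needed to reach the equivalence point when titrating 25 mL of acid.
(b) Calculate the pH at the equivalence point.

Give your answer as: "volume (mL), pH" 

moles acid = 0.19 × 25/1000 = 0.00475 mol; V_base = moles/0.14 × 1000 = 33.9 mL. At equivalence only the conjugate base is present: [A⁻] = 0.00475/0.059 = 8.0606e-02 M. Kb = Kw/Ka = 1.39e-10; [OH⁻] = √(Kb × [A⁻]) = 3.3529e-06; pOH = 5.47; pH = 14 - pOH = 8.53.

V = 33.9 mL, pH = 8.53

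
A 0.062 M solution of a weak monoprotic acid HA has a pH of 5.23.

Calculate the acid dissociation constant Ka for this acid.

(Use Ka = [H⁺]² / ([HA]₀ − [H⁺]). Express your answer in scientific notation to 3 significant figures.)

[H⁺] = 10^(−pH) = 10^(−5.23) = 5.888e-06 M. For HA ⇌ H⁺ + A⁻, Ka = [H⁺][A⁻]/[HA] = [H⁺]² / ([HA]₀ − [H⁺]) = (5.888e-06)² / (0.062 − 5.888e-06) = 5.59e-10.

K_a = 5.59e-10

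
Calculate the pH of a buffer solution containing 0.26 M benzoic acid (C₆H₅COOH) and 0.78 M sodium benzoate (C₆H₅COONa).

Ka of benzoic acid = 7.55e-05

pKa = -log(7.55e-05) = 4.12. pH = pKa + log([A⁻]/[HA]) = 4.12 + log(0.78/0.26)

pH = 4.60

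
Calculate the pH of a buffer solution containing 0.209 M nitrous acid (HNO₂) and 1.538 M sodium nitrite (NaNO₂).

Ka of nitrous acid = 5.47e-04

pKa = -log(5.47e-04) = 3.26. pH = pKa + log([A⁻]/[HA]) = 3.26 + log(1.538/0.209)

pH = 4.13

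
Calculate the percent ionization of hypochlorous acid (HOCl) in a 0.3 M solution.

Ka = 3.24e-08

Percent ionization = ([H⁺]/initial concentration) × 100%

Using Ka equilibrium: x² + Ka×x - Ka×C = 0. Solving: [H⁺] = 9.8574e-05. Percent = (9.8574e-05/0.3) × 100

Percent ionization = 0.0329%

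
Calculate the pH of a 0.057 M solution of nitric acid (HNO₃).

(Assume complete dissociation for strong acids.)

[H⁺] = 0.057 M for strong acid. pH = -log[H⁺] = -log(0.057)

pH = 1.24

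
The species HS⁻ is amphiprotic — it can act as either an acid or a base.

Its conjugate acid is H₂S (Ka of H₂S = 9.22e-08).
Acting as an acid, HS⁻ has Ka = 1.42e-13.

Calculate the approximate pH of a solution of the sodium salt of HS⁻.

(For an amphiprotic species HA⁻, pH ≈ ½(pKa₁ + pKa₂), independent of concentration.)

pKa₁ = -log(9.22e-08) = 7.04; pKa₂ = -log(1.42e-13) = 12.85. For an amphiprotic species, pH ≈ ½(pKa₁ + pKa₂) = ½(7.04 + 12.85) = 9.94.

pH = 9.94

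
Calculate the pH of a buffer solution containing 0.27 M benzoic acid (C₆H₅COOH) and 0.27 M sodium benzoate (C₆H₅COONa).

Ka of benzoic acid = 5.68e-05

pKa = -log(5.68e-05) = 4.25. pH = pKa + log([A⁻]/[HA]) = 4.25 + log(0.27/0.27)

pH = 4.25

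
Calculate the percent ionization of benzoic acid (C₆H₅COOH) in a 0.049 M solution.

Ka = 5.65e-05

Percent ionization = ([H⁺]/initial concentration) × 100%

Using Ka equilibrium: x² + Ka×x - Ka×C = 0. Solving: [H⁺] = 1.6359e-03. Percent = (1.6359e-03/0.049) × 100

Percent ionization = 3.34%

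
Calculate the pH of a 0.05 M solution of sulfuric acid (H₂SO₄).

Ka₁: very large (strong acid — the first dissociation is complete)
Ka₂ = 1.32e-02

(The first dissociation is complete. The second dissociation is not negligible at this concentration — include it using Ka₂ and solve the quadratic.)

First dissociation is complete: [H⁺]₀ = [HSO₄⁻]₀ = C = 0.05 M. Second dissociation HSO₄⁻ ⇌ H⁺ + SO₄²⁻: let x = [SO₄²⁻]. Ka₂ = (C + x)·x / (C − x) = 1.32e-02 → x² + (C + Ka₂)·x − Ka₂·C = 0 → x² + 0.06320·x − 6.600e-04 = 0. x = (−0.06320 + √(0.06320² + 4 × 6.600e-04)) / 2 = 9.1254e-03 M. [H⁺] = C + x = 0.05 + 9.1254e-03 = 5.9125e-02 M. pH = -log(5.9125e-02) = 1.23.

pH = 1.23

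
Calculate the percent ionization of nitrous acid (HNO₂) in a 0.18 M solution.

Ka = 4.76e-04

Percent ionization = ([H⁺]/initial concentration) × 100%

Using Ka equilibrium: x² + Ka×x - Ka×C = 0. Solving: [H⁺] = 9.0214e-03. Percent = (9.0214e-03/0.18) × 100

Percent ionization = 5.01%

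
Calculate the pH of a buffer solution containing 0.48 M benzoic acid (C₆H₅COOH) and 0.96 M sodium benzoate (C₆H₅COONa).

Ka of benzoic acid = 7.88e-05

pKa = -log(7.88e-05) = 4.10. pH = pKa + log([A⁻]/[HA]) = 4.10 + log(0.96/0.48)

pH = 4.40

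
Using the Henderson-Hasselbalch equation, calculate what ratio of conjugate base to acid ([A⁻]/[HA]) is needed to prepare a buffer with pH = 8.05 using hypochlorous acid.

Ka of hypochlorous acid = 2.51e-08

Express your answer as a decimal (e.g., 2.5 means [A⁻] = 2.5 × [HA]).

pKa = -log(2.51e-08) = 7.6003. pH = pKa + log([A⁻]/[HA]), so log([A⁻]/[HA]) = pH − pKa = 8.05 − 7.6003 = 0.4497. [A⁻]/[HA] = 10^(0.4497) = 2.82

[A⁻]/[HA] = 2.82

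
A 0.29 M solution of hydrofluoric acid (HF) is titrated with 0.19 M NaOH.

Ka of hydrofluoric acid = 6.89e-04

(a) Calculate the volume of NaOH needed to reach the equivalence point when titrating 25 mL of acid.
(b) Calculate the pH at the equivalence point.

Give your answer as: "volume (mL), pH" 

moles acid = 0.29 × 25/1000 = 0.00725 mol; V_base = moles/0.19 × 1000 = 38.2 mL. At equivalence only the conjugate base is present: [A⁻] = 0.00725/0.063 = 1.1479e-01 M. Kb = Kw/Ka = 1.45e-11; [OH⁻] = √(Kb × [A⁻]) = 1.2908e-06; pOH = 5.89; pH = 14 - pOH = 8.11.

V = 38.2 mL, pH = 8.11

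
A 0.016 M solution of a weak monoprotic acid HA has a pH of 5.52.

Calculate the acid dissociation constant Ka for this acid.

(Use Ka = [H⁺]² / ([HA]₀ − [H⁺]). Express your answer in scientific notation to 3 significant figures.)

[H⁺] = 10^(−pH) = 10^(−5.52) = 3.020e-06 M. For HA ⇌ H⁺ + A⁻, Ka = [H⁺][A⁻]/[HA] = [H⁺]² / ([HA]₀ − [H⁺]) = (3.020e-06)² / (0.016 − 3.020e-06) = 5.70e-10.

K_a = 5.70e-10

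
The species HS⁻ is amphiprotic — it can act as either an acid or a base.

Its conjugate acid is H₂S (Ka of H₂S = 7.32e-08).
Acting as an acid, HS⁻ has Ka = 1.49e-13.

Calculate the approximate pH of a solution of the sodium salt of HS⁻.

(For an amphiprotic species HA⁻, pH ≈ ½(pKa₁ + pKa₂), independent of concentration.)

pKa₁ = -log(7.32e-08) = 7.14; pKa₂ = -log(1.49e-13) = 12.83. For an amphiprotic species, pH ≈ ½(pKa₁ + pKa₂) = ½(7.14 + 12.83) = 9.98.

pH = 9.98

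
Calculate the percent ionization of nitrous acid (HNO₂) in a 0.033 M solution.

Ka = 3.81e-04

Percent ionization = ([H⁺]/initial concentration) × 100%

Using Ka equilibrium: x² + Ka×x - Ka×C = 0. Solving: [H⁺] = 3.3605e-03. Percent = (3.3605e-03/0.033) × 100

Percent ionization = 10.2%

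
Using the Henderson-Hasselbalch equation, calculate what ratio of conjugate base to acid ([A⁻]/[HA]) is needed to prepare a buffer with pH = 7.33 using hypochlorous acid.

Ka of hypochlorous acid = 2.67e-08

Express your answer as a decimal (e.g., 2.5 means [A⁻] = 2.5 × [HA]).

pKa = -log(2.67e-08) = 7.5735. pH = pKa + log([A⁻]/[HA]), so log([A⁻]/[HA]) = pH − pKa = 7.33 − 7.5735 = -0.2435. [A⁻]/[HA] = 10^(-0.2435) = 0.571

[A⁻]/[HA] = 0.571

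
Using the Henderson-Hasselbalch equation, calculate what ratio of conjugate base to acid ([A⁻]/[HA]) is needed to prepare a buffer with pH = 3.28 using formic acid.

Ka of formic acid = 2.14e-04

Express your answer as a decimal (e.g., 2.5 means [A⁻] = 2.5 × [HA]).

pKa = -log(2.14e-04) = 3.6696. pH = pKa + log([A⁻]/[HA]), so log([A⁻]/[HA]) = pH − pKa = 3.28 − 3.6696 = -0.3896. [A⁻]/[HA] = 10^(-0.3896) = 0.408

[A⁻]/[HA] = 0.408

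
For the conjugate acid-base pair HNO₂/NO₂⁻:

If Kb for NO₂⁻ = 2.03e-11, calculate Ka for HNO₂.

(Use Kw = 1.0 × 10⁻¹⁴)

For a conjugate pair Ka × Kb = Kw, so Ka = Kw/Kb = 1.0 × 10⁻¹⁴ / 2.03e-11 = 4.93e-04.

K_a = 4.93e-04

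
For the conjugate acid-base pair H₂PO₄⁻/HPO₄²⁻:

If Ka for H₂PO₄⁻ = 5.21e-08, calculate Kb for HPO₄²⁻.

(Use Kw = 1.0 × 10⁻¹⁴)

For a conjugate pair Ka × Kb = Kw, so Kb = Kw/Ka = 1.0 × 10⁻¹⁴ / 5.21e-08 = 1.92e-07.

K_b = 1.92e-07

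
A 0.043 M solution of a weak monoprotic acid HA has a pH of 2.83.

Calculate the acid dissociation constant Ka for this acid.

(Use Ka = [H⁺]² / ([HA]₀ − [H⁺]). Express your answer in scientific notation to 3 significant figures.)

[H⁺] = 10^(−pH) = 10^(−2.83) = 1.479e-03 M. For HA ⇌ H⁺ + A⁻, Ka = [H⁺][A⁻]/[HA] = [H⁺]² / ([HA]₀ − [H⁺]) = (1.479e-03)² / (0.043 − 1.479e-03) = 5.27e-05.

K_a = 5.27e-05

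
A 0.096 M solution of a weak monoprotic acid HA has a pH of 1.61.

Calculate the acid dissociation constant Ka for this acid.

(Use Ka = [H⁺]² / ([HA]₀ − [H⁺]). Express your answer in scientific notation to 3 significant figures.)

[H⁺] = 10^(−pH) = 10^(−1.61) = 2.455e-02 M. For HA ⇌ H⁺ + A⁻, Ka = [H⁺][A⁻]/[HA] = [H⁺]² / ([HA]₀ − [H⁺]) = (2.455e-02)² / (0.096 − 2.455e-02) = 8.43e-03.

K_a = 8.43e-03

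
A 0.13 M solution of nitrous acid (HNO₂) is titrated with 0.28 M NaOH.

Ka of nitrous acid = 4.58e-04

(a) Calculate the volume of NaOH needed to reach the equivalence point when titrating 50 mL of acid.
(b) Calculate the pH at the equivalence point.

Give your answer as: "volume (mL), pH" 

moles acid = 0.13 × 50/1000 = 0.0065 mol; V_base = moles/0.28 × 1000 = 23.2 mL. At equivalence only the conjugate base is present: [A⁻] = 0.0065/0.073 = 8.8780e-02 M. Kb = Kw/Ka = 2.18e-11; [OH⁻] = √(Kb × [A⁻]) = 1.3923e-06; pOH = 5.86; pH = 14 - pOH = 8.14.

V = 23.2 mL, pH = 8.14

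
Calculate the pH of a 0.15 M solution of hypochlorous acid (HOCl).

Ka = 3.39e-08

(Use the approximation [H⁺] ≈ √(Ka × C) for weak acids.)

[H⁺] = √(Ka × C) = √(3.39e-08 × 0.15) = 7.1309e-05. pH = -log(7.1309e-05)

pH = 4.15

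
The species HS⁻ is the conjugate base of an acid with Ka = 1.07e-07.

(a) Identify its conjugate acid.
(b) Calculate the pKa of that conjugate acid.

(a) The conjugate acid is formed by adding one H⁺ to HS⁻, giving H₂S. (b) pKa = -log(Ka) = -log(1.07e-07) = 6.97.

Conjugate acid: H₂S; pK_a = 6.97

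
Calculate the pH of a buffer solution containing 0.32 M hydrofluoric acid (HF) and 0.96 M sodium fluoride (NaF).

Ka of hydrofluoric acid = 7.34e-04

pKa = -log(7.34e-04) = 3.13. pH = pKa + log([A⁻]/[HA]) = 3.13 + log(0.96/0.32)

pH = 3.61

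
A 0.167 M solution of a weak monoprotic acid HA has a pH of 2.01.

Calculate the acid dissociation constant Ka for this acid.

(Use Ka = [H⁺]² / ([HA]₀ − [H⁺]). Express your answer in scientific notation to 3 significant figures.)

[H⁺] = 10^(−pH) = 10^(−2.01) = 9.772e-03 M. For HA ⇌ H⁺ + A⁻, Ka = [H⁺][A⁻]/[HA] = [H⁺]² / ([HA]₀ − [H⁺]) = (9.772e-03)² / (0.167 − 9.772e-03) = 6.07e-04.

K_a = 6.07e-04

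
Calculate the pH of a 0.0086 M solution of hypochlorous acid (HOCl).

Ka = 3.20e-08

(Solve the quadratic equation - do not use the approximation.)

x² + Ka×x - Ka×C = 0. Using quadratic formula: [H⁺] = 1.6573e-05

pH = 4.78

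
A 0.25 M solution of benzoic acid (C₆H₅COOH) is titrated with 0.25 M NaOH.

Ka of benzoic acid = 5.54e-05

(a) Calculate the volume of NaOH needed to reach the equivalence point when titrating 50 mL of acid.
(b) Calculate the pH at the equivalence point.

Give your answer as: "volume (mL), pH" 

moles acid = 0.25 × 50/1000 = 0.0125 mol; V_base = moles/0.25 × 1000 = 50.0 mL. At equivalence only the conjugate base is present: [A⁻] = 0.0125/0.100 = 1.2500e-01 M. Kb = Kw/Ka = 1.81e-10; [OH⁻] = √(Kb × [A⁻]) = 4.7501e-06; pOH = 5.32; pH = 14 - pOH = 8.68.

V = 50.0 mL, pH = 8.68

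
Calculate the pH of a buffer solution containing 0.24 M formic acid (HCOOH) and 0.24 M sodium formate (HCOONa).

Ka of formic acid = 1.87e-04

pKa = -log(1.87e-04) = 3.73. pH = pKa + log([A⁻]/[HA]) = 3.73 + log(0.24/0.24)

pH = 3.73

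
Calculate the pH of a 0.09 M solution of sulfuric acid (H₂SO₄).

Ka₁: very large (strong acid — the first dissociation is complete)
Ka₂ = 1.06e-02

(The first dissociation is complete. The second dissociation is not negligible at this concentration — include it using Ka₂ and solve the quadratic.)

First dissociation is complete: [H⁺]₀ = [HSO₄⁻]₀ = C = 0.09 M. Second dissociation HSO₄⁻ ⇌ H⁺ + SO₄²⁻: let x = [SO₄²⁻]. Ka₂ = (C + x)·x / (C − x) = 1.06e-02 → x² + (C + Ka₂)·x − Ka₂·C = 0 → x² + 0.10060·x − 9.540e-04 = 0. x = (−0.10060 + √(0.10060² + 4 × 9.540e-04)) / 2 = 8.7262e-03 M. [H⁺] = C + x = 0.09 + 8.7262e-03 = 9.8726e-02 M. pH = -log(9.8726e-02) = 1.01.

pH = 1.01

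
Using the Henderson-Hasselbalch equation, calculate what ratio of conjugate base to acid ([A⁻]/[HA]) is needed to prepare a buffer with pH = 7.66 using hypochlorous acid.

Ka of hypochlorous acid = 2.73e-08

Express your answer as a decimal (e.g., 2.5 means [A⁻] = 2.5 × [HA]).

pKa = -log(2.73e-08) = 7.5638. pH = pKa + log([A⁻]/[HA]), so log([A⁻]/[HA]) = pH − pKa = 7.66 − 7.5638 = 0.0962. [A⁻]/[HA] = 10^(0.0962) = 1.25

[A⁻]/[HA] = 1.25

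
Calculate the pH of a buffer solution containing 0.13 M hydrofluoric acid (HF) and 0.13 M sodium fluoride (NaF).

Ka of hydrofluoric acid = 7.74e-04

pKa = -log(7.74e-04) = 3.11. pH = pKa + log([A⁻]/[HA]) = 3.11 + log(0.13/0.13)

pH = 3.11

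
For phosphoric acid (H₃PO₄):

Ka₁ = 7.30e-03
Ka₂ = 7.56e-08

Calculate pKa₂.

pKa₂ = -log(Ka₂) = -log(7.56e-08) = 7.12.

pK_{a2} = 7.12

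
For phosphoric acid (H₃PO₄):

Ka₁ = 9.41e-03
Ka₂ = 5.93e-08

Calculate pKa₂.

pKa₂ = -log(Ka₂) = -log(5.93e-08) = 7.23.

pK_{a2} = 7.23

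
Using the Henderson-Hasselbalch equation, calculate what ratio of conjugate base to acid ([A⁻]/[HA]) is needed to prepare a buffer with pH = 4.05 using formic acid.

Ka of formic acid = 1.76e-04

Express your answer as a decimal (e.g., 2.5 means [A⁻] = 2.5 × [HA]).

pKa = -log(1.76e-04) = 3.7545. pH = pKa + log([A⁻]/[HA]), so log([A⁻]/[HA]) = pH − pKa = 4.05 − 3.7545 = 0.2955. [A⁻]/[HA] = 10^(0.2955) = 1.97

[A⁻]/[HA] = 1.97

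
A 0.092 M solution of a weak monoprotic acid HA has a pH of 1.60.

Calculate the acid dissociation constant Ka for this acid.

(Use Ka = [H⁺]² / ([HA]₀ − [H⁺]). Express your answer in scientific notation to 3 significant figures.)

[H⁺] = 10^(−pH) = 10^(−1.60) = 2.512e-02 M. For HA ⇌ H⁺ + A⁻, Ka = [H⁺][A⁻]/[HA] = [H⁺]² / ([HA]₀ − [H⁺]) = (2.512e-02)² / (0.092 − 2.512e-02) = 9.43e-03.

K_a = 9.43e-03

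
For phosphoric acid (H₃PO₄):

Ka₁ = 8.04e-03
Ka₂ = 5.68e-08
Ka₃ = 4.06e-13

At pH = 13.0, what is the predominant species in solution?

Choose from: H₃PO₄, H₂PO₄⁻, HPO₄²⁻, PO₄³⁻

pKa₁ = 2.09, pKa₂ = 7.25, pKa₃ = 12.39. For a polyprotic acid the predominant species crosses at each pKa: below pKa_n the protonated form dominates, above it the deprotonated form does. At pH = 13.0, the predominant species is PO₄³⁻.

PO₄³⁻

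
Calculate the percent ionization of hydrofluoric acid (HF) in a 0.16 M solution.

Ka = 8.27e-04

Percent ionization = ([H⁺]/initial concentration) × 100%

Using Ka equilibrium: x² + Ka×x - Ka×C = 0. Solving: [H⁺] = 1.1097e-02. Percent = (1.1097e-02/0.16) × 100

Percent ionization = 6.94%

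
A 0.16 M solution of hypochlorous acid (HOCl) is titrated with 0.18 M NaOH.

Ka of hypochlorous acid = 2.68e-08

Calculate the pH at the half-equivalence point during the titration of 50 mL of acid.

At half-equivalence [HA] = [A⁻], so Henderson-Hasselbalch gives pH = pKa = -log(2.68e-08) = 7.57.

pH = pKa = 7.57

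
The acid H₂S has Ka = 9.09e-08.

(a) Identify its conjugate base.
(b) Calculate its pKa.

(a) The conjugate base is formed by removing one H⁺ from H₂S, giving HS⁻. (b) pKa = -log(Ka) = -log(9.09e-08) = 7.04.

Conjugate base: HS⁻; pK_a = 7.04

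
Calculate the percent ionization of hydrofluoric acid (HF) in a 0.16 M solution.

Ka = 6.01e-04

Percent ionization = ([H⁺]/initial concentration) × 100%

Using Ka equilibrium: x² + Ka×x - Ka×C = 0. Solving: [H⁺] = 9.5102e-03. Percent = (9.5102e-03/0.16) × 100

Percent ionization = 5.94%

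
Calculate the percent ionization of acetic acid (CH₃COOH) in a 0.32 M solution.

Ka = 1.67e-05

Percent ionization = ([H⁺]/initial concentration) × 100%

Using Ka equilibrium: x² + Ka×x - Ka×C = 0. Solving: [H⁺] = 2.3034e-03. Percent = (2.3034e-03/0.32) × 100

Percent ionization = 0.72%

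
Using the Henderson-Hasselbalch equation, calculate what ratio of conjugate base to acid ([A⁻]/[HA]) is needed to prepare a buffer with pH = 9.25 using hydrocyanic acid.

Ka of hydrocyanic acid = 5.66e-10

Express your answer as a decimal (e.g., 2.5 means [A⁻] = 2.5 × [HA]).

pKa = -log(5.66e-10) = 9.2472. pH = pKa + log([A⁻]/[HA]), so log([A⁻]/[HA]) = pH − pKa = 9.25 − 9.2472 = 0.0028. [A⁻]/[HA] = 10^(0.0028) = 1.01

[A⁻]/[HA] = 1.01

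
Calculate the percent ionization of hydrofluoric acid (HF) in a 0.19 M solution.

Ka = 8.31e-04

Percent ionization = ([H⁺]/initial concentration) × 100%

Using Ka equilibrium: x² + Ka×x - Ka×C = 0. Solving: [H⁺] = 1.2157e-02. Percent = (1.2157e-02/0.19) × 100

Percent ionization = 6.4%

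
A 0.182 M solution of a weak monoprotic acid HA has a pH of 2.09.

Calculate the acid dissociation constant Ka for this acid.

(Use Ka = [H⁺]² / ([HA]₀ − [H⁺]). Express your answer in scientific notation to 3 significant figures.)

[H⁺] = 10^(−pH) = 10^(−2.09) = 8.128e-03 M. For HA ⇌ H⁺ + A⁻, Ka = [H⁺][A⁻]/[HA] = [H⁺]² / ([HA]₀ − [H⁺]) = (8.128e-03)² / (0.182 − 8.128e-03) = 3.80e-04.

K_a = 3.80e-04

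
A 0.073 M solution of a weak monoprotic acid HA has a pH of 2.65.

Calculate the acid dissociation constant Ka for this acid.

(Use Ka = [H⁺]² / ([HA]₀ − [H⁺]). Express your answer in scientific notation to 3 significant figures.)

[H⁺] = 10^(−pH) = 10^(−2.65) = 2.239e-03 M. For HA ⇌ H⁺ + A⁻, Ka = [H⁺][A⁻]/[HA] = [H⁺]² / ([HA]₀ − [H⁺]) = (2.239e-03)² / (0.073 − 2.239e-03) = 7.08e-05.

K_a = 7.08e-05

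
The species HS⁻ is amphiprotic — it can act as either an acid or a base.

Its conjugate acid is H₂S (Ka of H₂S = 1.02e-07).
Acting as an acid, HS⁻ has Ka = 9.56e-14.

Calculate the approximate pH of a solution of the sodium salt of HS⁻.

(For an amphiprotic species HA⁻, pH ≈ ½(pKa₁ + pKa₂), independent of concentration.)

pKa₁ = -log(1.02e-07) = 6.99; pKa₂ = -log(9.56e-14) = 13.02. For an amphiprotic species, pH ≈ ½(pKa₁ + pKa₂) = ½(6.99 + 13.02) = 10.01.

pH = 10.01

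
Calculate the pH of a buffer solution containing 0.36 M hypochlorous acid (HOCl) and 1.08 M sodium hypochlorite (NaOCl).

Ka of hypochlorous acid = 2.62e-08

pKa = -log(2.62e-08) = 7.58. pH = pKa + log([A⁻]/[HA]) = 7.58 + log(1.08/0.36)

pH = 8.06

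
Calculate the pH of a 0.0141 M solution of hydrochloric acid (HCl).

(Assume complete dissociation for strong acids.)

[H⁺] = 0.0141 M for strong acid. pH = -log[H⁺] = -log(0.0141)

pH = 1.85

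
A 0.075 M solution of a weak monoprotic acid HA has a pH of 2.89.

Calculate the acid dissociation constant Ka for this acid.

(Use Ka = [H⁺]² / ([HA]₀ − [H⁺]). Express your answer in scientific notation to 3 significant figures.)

[H⁺] = 10^(−pH) = 10^(−2.89) = 1.288e-03 M. For HA ⇌ H⁺ + A⁻, Ka = [H⁺][A⁻]/[HA] = [H⁺]² / ([HA]₀ − [H⁺]) = (1.288e-03)² / (0.075 − 1.288e-03) = 2.25e-05.

K_a = 2.25e-05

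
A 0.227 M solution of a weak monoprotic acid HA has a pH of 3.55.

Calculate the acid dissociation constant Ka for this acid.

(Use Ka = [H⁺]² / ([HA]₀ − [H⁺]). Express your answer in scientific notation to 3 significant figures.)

[H⁺] = 10^(−pH) = 10^(−3.55) = 2.818e-04 M. For HA ⇌ H⁺ + A⁻, Ka = [H⁺][A⁻]/[HA] = [H⁺]² / ([HA]₀ − [H⁺]) = (2.818e-04)² / (0.227 − 2.818e-04) = 3.50e-07.

K_a = 3.50e-07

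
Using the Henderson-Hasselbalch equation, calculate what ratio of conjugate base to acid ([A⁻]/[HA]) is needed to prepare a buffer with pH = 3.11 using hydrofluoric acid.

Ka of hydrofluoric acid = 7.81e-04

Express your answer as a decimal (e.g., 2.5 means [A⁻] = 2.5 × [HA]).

pKa = -log(7.81e-04) = 3.1073. pH = pKa + log([A⁻]/[HA]), so log([A⁻]/[HA]) = pH − pKa = 3.11 − 3.1073 = 0.0027. [A⁻]/[HA] = 10^(0.0027) = 1.01

[A⁻]/[HA] = 1.01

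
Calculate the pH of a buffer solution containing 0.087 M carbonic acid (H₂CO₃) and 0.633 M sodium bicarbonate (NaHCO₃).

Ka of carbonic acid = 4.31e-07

pKa = -log(4.31e-07) = 6.37. pH = pKa + log([A⁻]/[HA]) = 6.37 + log(0.633/0.087)

pH = 7.23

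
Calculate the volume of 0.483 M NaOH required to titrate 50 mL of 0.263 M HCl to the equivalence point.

At equivalence: moles acid = moles base. moles HCl = 0.263 × 50/1000 = 0.01315 mol. V_base = moles / 0.483 × 1000 = 27.2 mL.

V_{base} = 27.2 mL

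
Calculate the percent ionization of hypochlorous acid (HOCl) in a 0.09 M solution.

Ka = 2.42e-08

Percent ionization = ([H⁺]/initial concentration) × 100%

Using Ka equilibrium: x² + Ka×x - Ka×C = 0. Solving: [H⁺] = 4.6657e-05. Percent = (4.6657e-05/0.09) × 100

Percent ionization = 0.0518%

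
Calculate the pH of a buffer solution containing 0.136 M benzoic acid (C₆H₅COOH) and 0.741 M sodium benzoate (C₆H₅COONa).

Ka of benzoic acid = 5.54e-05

pKa = -log(5.54e-05) = 4.26. pH = pKa + log([A⁻]/[HA]) = 4.26 + log(0.741/0.136)

pH = 4.99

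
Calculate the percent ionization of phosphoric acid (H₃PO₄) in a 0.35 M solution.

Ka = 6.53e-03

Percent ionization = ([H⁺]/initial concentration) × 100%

Using Ka equilibrium: x² + Ka×x - Ka×C = 0. Solving: [H⁺] = 4.4653e-02. Percent = (4.4653e-02/0.35) × 100

Percent ionization = 12.8%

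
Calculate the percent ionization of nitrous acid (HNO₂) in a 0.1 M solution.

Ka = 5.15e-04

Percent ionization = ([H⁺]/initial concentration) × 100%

Using Ka equilibrium: x² + Ka×x - Ka×C = 0. Solving: [H⁺] = 6.9235e-03. Percent = (6.9235e-03/0.1) × 100

Percent ionization = 6.92%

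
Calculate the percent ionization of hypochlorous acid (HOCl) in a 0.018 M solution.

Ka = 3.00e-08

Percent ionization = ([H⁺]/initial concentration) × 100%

Using Ka equilibrium: x² + Ka×x - Ka×C = 0. Solving: [H⁺] = 2.3223e-05. Percent = (2.3223e-05/0.018) × 100

Percent ionization = 0.129%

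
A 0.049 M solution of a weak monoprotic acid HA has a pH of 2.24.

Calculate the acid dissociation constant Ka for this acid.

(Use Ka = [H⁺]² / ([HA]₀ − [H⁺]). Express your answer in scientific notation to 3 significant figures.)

[H⁺] = 10^(−pH) = 10^(−2.24) = 5.754e-03 M. For HA ⇌ H⁺ + A⁻, Ka = [H⁺][A⁻]/[HA] = [H⁺]² / ([HA]₀ − [H⁺]) = (5.754e-03)² / (0.049 − 5.754e-03) = 7.66e-04.

K_a = 7.66e-04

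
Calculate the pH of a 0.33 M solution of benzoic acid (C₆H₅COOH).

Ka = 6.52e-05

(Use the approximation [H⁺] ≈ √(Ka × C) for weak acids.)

[H⁺] = √(Ka × C) = √(6.52e-05 × 0.33) = 4.6385e-03. pH = -log(4.6385e-03)

pH = 2.33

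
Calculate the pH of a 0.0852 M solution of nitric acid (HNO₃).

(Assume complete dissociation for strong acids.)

[H⁺] = 0.0852 M for strong acid. pH = -log[H⁺] = -log(0.0852)

pH = 1.07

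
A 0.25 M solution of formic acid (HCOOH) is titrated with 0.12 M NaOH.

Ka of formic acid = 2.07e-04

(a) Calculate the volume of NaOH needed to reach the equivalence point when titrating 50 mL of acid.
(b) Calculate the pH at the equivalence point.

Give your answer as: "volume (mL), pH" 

moles acid = 0.25 × 50/1000 = 0.0125 mol; V_base = moles/0.12 × 1000 = 104.2 mL. At equivalence only the conjugate base is present: [A⁻] = 0.0125/0.154 = 8.1081e-02 M. Kb = Kw/Ka = 4.83e-11; [OH⁻] = √(Kb × [A⁻]) = 1.9791e-06; pOH = 5.70; pH = 14 - pOH = 8.30.

V = 104.2 mL, pH = 8.30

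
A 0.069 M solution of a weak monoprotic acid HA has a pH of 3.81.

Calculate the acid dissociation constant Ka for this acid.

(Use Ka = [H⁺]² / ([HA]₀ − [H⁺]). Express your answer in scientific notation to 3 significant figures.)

[H⁺] = 10^(−pH) = 10^(−3.81) = 1.549e-04 M. For HA ⇌ H⁺ + A⁻, Ka = [H⁺][A⁻]/[HA] = [H⁺]² / ([HA]₀ − [H⁺]) = (1.549e-04)² / (0.069 − 1.549e-04) = 3.48e-07.

K_a = 3.48e-07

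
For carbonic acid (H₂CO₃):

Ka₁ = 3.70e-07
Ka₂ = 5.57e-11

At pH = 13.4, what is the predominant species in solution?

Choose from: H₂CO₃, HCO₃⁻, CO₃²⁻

pKa₁ = 6.43, pKa₂ = 10.25. For a polyprotic acid the predominant species crosses at each pKa: below pKa_n the protonated form dominates, above it the deprotonated form does. At pH = 13.4, the predominant species is CO₃²⁻.

CO₃²⁻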